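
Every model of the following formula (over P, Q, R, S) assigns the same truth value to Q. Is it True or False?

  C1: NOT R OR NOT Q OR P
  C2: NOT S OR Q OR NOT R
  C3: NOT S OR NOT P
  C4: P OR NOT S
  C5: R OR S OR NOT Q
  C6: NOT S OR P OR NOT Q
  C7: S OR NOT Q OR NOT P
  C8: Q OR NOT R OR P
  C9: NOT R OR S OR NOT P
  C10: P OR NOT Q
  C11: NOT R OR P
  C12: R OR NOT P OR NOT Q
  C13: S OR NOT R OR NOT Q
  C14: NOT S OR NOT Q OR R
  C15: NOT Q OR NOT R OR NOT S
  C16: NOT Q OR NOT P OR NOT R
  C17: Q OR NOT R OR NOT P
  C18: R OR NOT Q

False

Suppose Q = true.
From the singleton clause (P), P = true.
From the singleton clause (NOT S), S = false.
Now (S) is unsatisfied and unit — conflict.
So every satisfying assignment has Q = False.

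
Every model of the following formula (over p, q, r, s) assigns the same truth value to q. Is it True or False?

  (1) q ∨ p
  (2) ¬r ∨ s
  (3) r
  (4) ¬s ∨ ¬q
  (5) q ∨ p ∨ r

Suppose q = True.
From the singleton clause (r), r = True.
From the singleton clause (s), s = True.
Now (¬s) is unsatisfied and unit — conflict.
So every satisfying assignment has q = False.

False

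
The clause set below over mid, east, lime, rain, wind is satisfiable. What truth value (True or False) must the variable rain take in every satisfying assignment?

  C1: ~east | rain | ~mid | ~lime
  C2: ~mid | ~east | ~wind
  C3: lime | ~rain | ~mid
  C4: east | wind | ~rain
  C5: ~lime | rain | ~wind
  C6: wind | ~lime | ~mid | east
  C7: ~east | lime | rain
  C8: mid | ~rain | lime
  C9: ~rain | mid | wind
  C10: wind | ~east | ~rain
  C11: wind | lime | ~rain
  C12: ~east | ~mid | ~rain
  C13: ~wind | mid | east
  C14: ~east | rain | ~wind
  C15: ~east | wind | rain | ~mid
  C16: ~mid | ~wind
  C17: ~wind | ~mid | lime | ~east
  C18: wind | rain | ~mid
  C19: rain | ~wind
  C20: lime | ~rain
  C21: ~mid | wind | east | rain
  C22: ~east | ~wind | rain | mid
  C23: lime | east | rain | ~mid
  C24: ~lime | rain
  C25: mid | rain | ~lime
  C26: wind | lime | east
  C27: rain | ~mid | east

True

Suppose rain = 0.
The clause (~wind) is unit, so wind = 0.
The clause (~mid) is unit, so mid = 0.
The clause (~lime) is unit, so lime = 0.
The clause (~east) is unit, so east = 0.
Now (east) is unsatisfied and unit — conflict.
So every satisfying assignment has rain = True.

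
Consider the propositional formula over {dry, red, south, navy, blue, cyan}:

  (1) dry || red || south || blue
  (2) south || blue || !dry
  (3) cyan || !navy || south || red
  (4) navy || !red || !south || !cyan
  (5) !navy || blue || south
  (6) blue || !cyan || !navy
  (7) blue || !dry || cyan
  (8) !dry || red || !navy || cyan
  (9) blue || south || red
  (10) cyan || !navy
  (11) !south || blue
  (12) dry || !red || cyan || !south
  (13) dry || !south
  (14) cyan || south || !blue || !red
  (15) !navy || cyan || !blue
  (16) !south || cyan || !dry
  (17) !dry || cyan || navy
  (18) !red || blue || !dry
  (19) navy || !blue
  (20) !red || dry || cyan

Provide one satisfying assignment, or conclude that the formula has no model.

dry: false,  red: true,  south: false,  navy: false,  blue: false,  cyan: true

Suppose cyan = true.
Suppose blue = false.
From the singleton clause (!navy), navy = false.
From the singleton clause (!south), south = false.
From the singleton clause (!dry), dry = false.
From the singleton clause (red), red = true.
Every clause now holds.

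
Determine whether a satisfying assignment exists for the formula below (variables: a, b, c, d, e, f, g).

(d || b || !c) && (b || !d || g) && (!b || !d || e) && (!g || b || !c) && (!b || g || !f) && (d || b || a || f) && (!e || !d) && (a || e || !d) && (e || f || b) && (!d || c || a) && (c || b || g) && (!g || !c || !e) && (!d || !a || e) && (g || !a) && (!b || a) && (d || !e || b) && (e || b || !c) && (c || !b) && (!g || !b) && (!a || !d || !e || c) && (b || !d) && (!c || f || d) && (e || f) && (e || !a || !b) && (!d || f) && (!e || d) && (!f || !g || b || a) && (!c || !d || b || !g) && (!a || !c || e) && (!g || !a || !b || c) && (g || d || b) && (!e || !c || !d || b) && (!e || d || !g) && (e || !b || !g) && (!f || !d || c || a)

Yes, satisfiable

Branch on e: set e = false.
(f) alone gives f = true.
Branch on b: set b = false.
(!c) alone gives c = false.
(g) alone gives g = true.
(!d) alone gives d = false.
(a) alone gives a = true.
Every clause now holds.
A satisfying assignment: a: true,  b: false,  c: false,  d: false,  e: false,  f: true,  g: true.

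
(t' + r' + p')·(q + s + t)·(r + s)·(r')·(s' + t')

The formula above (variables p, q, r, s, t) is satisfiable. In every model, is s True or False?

Suppose s = 0.
(r) alone gives r = 1.
But (r') is also a unit clause — contradiction.
So every satisfying assignment has s = True.

True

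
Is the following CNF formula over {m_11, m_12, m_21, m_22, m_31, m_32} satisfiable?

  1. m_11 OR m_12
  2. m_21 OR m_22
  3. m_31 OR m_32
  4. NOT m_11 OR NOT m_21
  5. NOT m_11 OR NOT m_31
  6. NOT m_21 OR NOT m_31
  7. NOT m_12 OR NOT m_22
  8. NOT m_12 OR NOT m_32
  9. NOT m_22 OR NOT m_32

Try m_11 = true.
From the singleton clause (NOT m_21), m_21 = false.
From the singleton clause (m_22), m_22 = true.
From the singleton clause (NOT m_31), m_31 = false.
From the singleton clause (m_32), m_32 = true.
But (NOT m_32) is also a unit clause — contradiction.
That branch fails; take m_11 = false instead.
From the singleton clause (m_12), m_12 = true.
From the singleton clause (NOT m_22), m_22 = false.
From the singleton clause (m_21), m_21 = true.
From the singleton clause (NOT m_31), m_31 = false.
From the singleton clause (m_32), m_32 = true.
But (NOT m_32) is also a unit clause — contradiction.
Either choice for m_11 ends in contradiction.
No assignment satisfies every clause.

No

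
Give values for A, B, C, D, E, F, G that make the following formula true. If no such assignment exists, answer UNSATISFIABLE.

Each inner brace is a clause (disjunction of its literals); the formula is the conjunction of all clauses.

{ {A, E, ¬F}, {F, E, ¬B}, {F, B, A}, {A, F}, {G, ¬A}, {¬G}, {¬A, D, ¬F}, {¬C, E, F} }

A=False; B=False; C=False; D=True; E=True; F=True; G=False

(¬G) alone gives G = False.
(¬A) alone gives A = False.
(F) alone gives F = True.
(E) alone gives E = True.
No clause remains; B, C, D are free.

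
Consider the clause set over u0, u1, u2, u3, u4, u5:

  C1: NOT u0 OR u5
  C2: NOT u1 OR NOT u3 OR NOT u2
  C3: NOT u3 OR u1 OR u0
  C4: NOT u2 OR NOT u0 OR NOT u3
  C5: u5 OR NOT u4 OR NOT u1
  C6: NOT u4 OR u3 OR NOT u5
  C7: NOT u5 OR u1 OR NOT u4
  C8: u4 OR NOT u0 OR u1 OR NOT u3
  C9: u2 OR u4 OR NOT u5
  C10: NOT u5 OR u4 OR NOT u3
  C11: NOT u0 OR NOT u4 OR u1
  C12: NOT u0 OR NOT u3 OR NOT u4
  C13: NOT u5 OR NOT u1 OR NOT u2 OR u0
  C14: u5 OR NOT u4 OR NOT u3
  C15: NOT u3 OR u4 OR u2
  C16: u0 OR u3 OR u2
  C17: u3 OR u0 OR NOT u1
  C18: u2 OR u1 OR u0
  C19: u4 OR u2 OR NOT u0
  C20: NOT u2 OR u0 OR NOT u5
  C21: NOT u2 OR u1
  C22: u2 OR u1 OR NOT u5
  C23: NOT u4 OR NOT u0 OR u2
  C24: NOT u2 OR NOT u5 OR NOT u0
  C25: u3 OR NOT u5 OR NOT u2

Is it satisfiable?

Case u0 = false:
Case u3 = true:
From the singleton clause (u1), u1 = true.
From the singleton clause (NOT u2), u2 = false.
From the singleton clause (u4), u4 = true.
From the singleton clause (u5), u5 = true.
This assignment satisfies each clause.
A satisfying assignment: u0: false, u1: true, u2: false, u3: true, u4: true, u5: true.

Yes, satisfiable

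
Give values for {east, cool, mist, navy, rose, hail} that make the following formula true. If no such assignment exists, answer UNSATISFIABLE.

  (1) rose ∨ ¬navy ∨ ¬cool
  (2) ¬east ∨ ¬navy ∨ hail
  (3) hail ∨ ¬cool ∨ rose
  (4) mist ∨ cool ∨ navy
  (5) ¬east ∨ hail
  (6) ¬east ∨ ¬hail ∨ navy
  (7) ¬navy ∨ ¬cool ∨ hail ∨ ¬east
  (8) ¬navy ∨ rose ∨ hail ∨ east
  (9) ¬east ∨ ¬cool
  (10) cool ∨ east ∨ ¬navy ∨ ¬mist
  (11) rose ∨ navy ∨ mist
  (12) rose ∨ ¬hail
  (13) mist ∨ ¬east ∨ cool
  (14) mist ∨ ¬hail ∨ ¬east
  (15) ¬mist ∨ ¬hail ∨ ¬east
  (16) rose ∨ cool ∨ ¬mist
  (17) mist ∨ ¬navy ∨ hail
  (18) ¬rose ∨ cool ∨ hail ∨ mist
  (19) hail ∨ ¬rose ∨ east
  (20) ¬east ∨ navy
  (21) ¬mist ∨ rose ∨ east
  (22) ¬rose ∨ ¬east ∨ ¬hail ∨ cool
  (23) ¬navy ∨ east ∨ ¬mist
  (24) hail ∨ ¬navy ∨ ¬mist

Case east = False:
Case rose = True:
Unit clause (hail) forces hail = True.
Case navy = True:
Unit clause (¬mist) forces mist = False.
Every clause is now satisfied; cool is unconstrained.

east ↦ False; cool ↦ True; mist ↦ False; navy ↦ True; rose ↦ True; hail ↦ True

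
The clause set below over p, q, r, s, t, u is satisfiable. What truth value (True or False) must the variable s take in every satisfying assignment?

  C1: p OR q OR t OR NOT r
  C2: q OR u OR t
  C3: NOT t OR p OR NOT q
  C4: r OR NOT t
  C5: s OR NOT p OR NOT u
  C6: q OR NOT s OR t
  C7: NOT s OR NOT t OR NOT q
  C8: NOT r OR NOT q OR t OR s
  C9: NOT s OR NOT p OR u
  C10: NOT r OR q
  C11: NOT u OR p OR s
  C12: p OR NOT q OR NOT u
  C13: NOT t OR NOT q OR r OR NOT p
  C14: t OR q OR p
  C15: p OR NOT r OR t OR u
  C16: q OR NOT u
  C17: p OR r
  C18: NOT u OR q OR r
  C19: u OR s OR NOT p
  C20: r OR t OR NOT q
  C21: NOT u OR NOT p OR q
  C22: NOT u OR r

True

Suppose s = false.
Suppose r = true.
The clause (q) is unit, so q = true.
The clause (t) is unit, so t = true.
The clause (p) is unit, so p = true.
The clause (NOT u) is unit, so u = false.
That conflicts with the unit clause (u).
That branch fails; take r = false instead.
The clause (NOT t) is unit, so t = false.
The clause (p) is unit, so p = true.
The clause (NOT u) is unit, so u = false.
That conflicts with the unit clause (u).
Neither r = true nor r = false works.
So every satisfying assignment has s = True.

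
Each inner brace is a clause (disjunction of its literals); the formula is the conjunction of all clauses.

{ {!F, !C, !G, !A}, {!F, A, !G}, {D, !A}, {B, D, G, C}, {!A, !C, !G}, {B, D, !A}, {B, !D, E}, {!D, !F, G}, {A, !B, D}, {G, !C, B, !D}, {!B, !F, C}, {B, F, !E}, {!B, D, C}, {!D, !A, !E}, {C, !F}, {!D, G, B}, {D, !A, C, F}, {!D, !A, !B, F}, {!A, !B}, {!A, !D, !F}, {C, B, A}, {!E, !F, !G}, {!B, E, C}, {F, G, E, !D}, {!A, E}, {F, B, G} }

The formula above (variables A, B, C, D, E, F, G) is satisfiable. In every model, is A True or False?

False

Suppose A = true.
From the singleton clause (D), D = true.
From the singleton clause (!E), E = false.
Now (E) is unsatisfied and unit — conflict.
So every satisfying assignment has A = False.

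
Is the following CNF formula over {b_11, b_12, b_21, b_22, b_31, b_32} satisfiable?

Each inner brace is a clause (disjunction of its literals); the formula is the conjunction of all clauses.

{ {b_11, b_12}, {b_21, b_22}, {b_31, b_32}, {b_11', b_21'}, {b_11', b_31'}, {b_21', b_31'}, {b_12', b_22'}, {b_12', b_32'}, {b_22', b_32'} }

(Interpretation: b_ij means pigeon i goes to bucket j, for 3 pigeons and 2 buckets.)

No

Branch on b_11: set b_11 = 1.
(b_21') alone gives b_21 = 0.
(b_22) alone gives b_22 = 1.
(b_31') alone gives b_31 = 0.
(b_32) alone gives b_32 = 1.
That conflicts with the unit clause (b_32').
That branch fails; take b_11 = 0 instead.
(b_12) alone gives b_12 = 1.
(b_22') alone gives b_22 = 0.
(b_21) alone gives b_21 = 1.
(b_31') alone gives b_31 = 0.
(b_32) alone gives b_32 = 1.
That conflicts with the unit clause (b_32').
Either choice for b_11 ends in contradiction.
No assignment satisfies every clause.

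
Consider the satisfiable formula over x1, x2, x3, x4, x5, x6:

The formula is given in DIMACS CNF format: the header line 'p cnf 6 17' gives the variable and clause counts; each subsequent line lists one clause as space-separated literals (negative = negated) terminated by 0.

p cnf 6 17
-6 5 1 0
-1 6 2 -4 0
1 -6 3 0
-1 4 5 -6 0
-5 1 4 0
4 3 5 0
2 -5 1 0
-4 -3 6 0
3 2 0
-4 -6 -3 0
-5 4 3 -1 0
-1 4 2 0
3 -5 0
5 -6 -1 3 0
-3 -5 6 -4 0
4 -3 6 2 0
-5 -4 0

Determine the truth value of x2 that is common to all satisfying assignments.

True

Suppose x2 = False.
(x3) alone gives x3 = True.
Try x5 = False.
Try x6 = False.
(¬x4) alone gives x4 = False.
That conflicts with the unit clause (x4).
That branch fails; take x6 = True instead.
(x1) alone gives x1 = True.
(x4) alone gives x4 = True.
That conflicts with the unit clause (¬x4).
Neither x6 = True nor x6 = False works.
That branch fails; take x5 = True instead.
(x1) alone gives x1 = True.
(x4) alone gives x4 = True.
That conflicts with the unit clause (¬x4).
Neither x5 = True nor x5 = False works.
So every satisfying assignment has x2 = True.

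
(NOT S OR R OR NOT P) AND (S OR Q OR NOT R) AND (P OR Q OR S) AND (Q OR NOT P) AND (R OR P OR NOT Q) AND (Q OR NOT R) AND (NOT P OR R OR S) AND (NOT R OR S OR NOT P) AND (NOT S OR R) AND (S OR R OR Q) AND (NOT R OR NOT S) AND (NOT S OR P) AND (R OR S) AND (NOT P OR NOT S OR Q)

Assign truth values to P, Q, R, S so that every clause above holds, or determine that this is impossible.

Suppose Q = true.
Suppose R = true.
(NOT S) alone gives S = false.
(NOT P) alone gives P = false.
Every clause now holds.

P=false, Q=true, R=true, S=false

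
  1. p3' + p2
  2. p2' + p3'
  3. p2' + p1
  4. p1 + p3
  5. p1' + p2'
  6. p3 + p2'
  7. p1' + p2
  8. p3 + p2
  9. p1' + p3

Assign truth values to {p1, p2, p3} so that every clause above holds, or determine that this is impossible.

Case p3 = 0:
The clause (p1) is unit, so p1 = 1.
Now (p1') is unsatisfied and unit — conflict.
That branch fails; take p3 = 1 instead.
The clause (p2) is unit, so p2 = 1.
Now (p2') is unsatisfied and unit — conflict.
Both values of p3 lead to a conflict.

UNSATISFIABLE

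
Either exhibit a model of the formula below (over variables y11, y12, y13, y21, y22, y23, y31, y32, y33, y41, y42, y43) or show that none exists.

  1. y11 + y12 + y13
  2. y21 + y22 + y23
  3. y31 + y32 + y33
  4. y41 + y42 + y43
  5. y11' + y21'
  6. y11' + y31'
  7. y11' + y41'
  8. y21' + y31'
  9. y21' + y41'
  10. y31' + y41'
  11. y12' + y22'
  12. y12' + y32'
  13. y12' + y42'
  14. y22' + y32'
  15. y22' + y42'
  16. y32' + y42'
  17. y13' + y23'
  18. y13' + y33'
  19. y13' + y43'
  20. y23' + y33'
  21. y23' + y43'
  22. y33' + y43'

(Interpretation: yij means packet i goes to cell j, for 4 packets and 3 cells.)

Try y11 = 0.
Try y12 = 1.
(y22') alone gives y22 = 0.
(y32') alone gives y32 = 0.
(y42') alone gives y42 = 0.
Try y21 = 1.
(y31') alone gives y31 = 0.
(y33) alone gives y33 = 1.
(y41') alone gives y41 = 0.
(y43) alone gives y43 = 1.
That conflicts with the unit clause (y43').
So y21 must be the other value — set y21 = 0.
(y23) alone gives y23 = 1.
(y13') alone gives y13 = 0.
(y33') alone gives y33 = 0.
(y31) alone gives y31 = 1.
(y41') alone gives y41 = 0.
(y43) alone gives y43 = 1.
That conflicts with the unit clause (y43').
Both values of y21 lead to a conflict.
So y12 must be the other value — set y12 = 0.
(y13) alone gives y13 = 1.
(y23') alone gives y23 = 0.
(y33') alone gives y33 = 0.
(y43') alone gives y43 = 0.
Try y21 = 1.
(y31') alone gives y31 = 0.
(y32) alone gives y32 = 1.
(y41') alone gives y41 = 0.
(y42) alone gives y42 = 1.
That conflicts with the unit clause (y42').
So y21 must be the other value — set y21 = 0.
(y22) alone gives y22 = 1.
(y32') alone gives y32 = 0.
(y31) alone gives y31 = 1.
(y41') alone gives y41 = 0.
(y42) alone gives y42 = 1.
That conflicts with the unit clause (y42').
Both values of y21 lead to a conflict.
Both values of y12 lead to a conflict.
So y11 must be the other value — set y11 = 1.
(y21') alone gives y21 = 0.
(y31') alone gives y31 = 0.
(y41') alone gives y41 = 0.
Try y22 = 1.
(y12') alone gives y12 = 0.
(y32') alone gives y32 = 0.
(y33) alone gives y33 = 1.
(y42') alone gives y42 = 0.
(y43) alone gives y43 = 1.
That conflicts with the unit clause (y43').
So y22 must be the other value — set y22 = 0.
(y23) alone gives y23 = 1.
(y13') alone gives y13 = 0.
(y33') alone gives y33 = 0.
(y32) alone gives y32 = 1.
(y12') alone gives y12 = 0.
(y42') alone gives y42 = 0.
(y43) alone gives y43 = 1.
That conflicts with the unit clause (y43').
Both values of y22 lead to a conflict.
Both values of y11 lead to a conflict.

UNSATISFIABLE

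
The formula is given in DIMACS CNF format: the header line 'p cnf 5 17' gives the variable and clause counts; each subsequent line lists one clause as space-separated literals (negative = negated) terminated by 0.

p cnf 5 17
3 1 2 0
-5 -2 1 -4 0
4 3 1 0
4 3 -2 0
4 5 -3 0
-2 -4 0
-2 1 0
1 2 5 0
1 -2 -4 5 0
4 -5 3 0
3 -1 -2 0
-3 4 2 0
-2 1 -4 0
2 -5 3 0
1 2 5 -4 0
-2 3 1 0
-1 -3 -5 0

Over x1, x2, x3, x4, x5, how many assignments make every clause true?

4

There are 2^5 = 32 truth assignments over (x1, x2, x3, x4, x5).
Split on x2. With x2 = True, the clauses containing x2 are satisfied and ¬x2 drops from the rest; 0 of the 2^4 = 16 assignments to the other variables satisfy what remains.
With x2 = False, by the same count on the reduced clause set, 4 assignments work.
Total: 0 + 4 = 4.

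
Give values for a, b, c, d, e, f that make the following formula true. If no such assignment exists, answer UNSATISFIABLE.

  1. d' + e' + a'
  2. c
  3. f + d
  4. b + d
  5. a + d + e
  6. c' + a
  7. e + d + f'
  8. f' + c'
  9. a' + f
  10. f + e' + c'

UNSATISFIABLE

Unit clause (c) forces c = 1.
Unit clause (a) forces a = 1.
Unit clause (f') forces f = 0.
Now (f) is unsatisfied and unit — conflict.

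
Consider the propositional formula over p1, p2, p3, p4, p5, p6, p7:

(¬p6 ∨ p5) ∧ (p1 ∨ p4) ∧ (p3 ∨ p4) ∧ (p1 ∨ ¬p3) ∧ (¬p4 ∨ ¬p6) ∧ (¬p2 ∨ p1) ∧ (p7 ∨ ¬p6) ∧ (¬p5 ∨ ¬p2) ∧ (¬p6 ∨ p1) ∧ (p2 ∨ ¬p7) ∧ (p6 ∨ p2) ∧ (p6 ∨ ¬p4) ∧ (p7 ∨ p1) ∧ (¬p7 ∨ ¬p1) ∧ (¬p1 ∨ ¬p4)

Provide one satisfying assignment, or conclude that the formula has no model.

p1: True,  p2: True,  p3: True,  p4: False,  p5: False,  p6: False,  p7: False

Suppose p6 = False.
Unit clause (p2) forces p2 = True.
Unit clause (p1) forces p1 = True.
Unit clause (¬p5) forces p5 = False.
Unit clause (¬p4) forces p4 = False.
Unit clause (p3) forces p3 = True.
Unit clause (¬p7) forces p7 = False.
Every clause now holds.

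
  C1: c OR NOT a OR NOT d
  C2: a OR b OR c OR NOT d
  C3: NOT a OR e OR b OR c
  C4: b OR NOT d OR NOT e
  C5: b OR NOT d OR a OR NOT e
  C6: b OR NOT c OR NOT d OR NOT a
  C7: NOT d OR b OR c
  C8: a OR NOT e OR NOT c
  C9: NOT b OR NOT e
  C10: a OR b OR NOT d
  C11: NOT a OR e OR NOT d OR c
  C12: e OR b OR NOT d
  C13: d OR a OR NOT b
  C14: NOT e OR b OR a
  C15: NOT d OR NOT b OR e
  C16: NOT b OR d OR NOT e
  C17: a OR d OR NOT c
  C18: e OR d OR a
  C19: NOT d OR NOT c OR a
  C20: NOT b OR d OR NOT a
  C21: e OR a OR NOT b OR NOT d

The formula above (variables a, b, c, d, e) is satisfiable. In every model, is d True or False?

Suppose d = true.
Suppose c = true.
From the singleton clause (a), a = true.
From the singleton clause (b), b = true.
From the singleton clause (NOT e), e = false.
But (e) is also a unit clause — contradiction.
Undo c and try c = false.
From the singleton clause (NOT a), a = false.
From the singleton clause (b), b = true.
From the singleton clause (NOT e), e = false.
But (e) is also a unit clause — contradiction.
Both values of c lead to a conflict.
So every satisfying assignment has d = False.

False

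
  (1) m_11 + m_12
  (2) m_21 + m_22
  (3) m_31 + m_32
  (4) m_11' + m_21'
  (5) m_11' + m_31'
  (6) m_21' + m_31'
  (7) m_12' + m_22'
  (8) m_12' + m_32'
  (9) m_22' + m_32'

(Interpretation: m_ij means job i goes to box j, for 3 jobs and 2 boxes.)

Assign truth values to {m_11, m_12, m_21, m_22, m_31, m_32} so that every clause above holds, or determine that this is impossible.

Suppose m_11 = 1.
The clause (m_21') is unit, so m_21 = 0.
The clause (m_22) is unit, so m_22 = 1.
The clause (m_31') is unit, so m_31 = 0.
The clause (m_32) is unit, so m_32 = 1.
But (m_32') is also a unit clause — contradiction.
Undo m_11 and try m_11 = 0.
The clause (m_12) is unit, so m_12 = 1.
The clause (m_22') is unit, so m_22 = 0.
The clause (m_21) is unit, so m_21 = 1.
The clause (m_31') is unit, so m_31 = 0.
The clause (m_32) is unit, so m_32 = 1.
But (m_32') is also a unit clause — contradiction.
Either choice for m_11 ends in contradiction.

UNSATISFIABLE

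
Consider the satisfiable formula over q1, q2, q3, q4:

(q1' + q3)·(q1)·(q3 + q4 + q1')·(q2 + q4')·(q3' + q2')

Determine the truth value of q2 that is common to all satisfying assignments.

False

Suppose q2 = 1.
Unit clause (q1) forces q1 = 1.
Unit clause (q3) forces q3 = 1.
Now (q3') is unsatisfied and unit — conflict.
So every satisfying assignment has q2 = False.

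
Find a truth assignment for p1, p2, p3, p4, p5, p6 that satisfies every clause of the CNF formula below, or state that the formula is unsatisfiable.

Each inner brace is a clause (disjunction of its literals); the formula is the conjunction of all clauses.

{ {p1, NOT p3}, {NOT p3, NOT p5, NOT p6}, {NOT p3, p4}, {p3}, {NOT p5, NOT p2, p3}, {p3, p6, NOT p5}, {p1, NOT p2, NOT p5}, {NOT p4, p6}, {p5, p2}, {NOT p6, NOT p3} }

From the singleton clause (p3), p3 = true.
From the singleton clause (p1), p1 = true.
From the singleton clause (p4), p4 = true.
From the singleton clause (p6), p6 = true.
That conflicts with the unit clause (NOT p6).

UNSATISFIABLE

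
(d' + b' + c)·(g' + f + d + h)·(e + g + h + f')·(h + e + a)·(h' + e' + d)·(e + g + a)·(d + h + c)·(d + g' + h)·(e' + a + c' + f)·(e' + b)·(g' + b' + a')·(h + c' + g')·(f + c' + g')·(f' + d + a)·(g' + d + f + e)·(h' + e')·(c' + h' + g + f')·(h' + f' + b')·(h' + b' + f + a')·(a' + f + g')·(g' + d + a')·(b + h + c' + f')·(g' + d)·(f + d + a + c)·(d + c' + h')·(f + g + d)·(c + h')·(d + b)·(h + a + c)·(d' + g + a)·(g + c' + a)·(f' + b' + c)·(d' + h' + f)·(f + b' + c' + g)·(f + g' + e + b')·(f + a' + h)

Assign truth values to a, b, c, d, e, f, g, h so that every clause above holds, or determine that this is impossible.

Try e = 0.
Try h = 1.
(c) alone gives c = 1.
(d) alone gives d = 1.
(f) alone gives f = 1.
(g) alone gives g = 1.
(b') alone gives b = 0.
All clauses hold; a can take either value.

a ↦ 1; b ↦ 0; c ↦ 1; d ↦ 1; e ↦ 0; f ↦ 1; g ↦ 1; h ↦ 1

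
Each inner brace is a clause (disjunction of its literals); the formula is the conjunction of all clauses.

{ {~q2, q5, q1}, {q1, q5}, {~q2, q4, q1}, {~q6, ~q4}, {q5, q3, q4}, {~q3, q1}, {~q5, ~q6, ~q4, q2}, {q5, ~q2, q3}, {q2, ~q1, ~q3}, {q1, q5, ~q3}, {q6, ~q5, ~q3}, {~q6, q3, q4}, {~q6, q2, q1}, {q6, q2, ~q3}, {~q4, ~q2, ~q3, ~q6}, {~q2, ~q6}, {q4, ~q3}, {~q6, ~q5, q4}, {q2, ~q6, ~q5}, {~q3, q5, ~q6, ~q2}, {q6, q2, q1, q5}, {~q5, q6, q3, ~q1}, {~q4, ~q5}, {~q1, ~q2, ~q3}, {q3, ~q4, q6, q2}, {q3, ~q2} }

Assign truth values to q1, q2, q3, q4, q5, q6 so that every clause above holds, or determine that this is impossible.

q1=0, q2=0, q3=0, q4=0, q5=1, q6=0

Branch on q1: set q1 = 0.
The clause (q5) is unit, so q5 = 1.
The clause (~q3) is unit, so q3 = 0.
The clause (~q4) is unit, so q4 = 0.
The clause (~q2) is unit, so q2 = 0.
The clause (~q6) is unit, so q6 = 0.
This assignment satisfies each clause.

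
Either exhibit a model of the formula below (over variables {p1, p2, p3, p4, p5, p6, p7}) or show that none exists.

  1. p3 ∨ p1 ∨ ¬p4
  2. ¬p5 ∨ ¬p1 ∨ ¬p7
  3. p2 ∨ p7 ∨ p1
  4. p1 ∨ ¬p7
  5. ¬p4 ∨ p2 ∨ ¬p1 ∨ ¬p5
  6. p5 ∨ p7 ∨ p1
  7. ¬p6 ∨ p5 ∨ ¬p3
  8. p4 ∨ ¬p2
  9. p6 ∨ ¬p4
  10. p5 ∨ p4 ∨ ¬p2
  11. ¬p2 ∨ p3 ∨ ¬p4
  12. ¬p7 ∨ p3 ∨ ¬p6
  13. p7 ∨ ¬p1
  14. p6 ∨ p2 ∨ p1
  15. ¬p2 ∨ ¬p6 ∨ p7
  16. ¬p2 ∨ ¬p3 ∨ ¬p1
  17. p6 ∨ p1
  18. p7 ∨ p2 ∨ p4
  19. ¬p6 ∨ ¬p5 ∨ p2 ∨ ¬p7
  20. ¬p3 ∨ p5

p1=True; p2=False; p3=False; p4=False; p5=False; p6=False; p7=True

Try p1 = True.
The clause (p7) is unit, so p7 = True.
The clause (¬p5) is unit, so p5 = False.
The clause (¬p3) is unit, so p3 = False.
The clause (¬p6) is unit, so p6 = False.
The clause (¬p4) is unit, so p4 = False.
The clause (¬p2) is unit, so p2 = False.
Every clause now holds.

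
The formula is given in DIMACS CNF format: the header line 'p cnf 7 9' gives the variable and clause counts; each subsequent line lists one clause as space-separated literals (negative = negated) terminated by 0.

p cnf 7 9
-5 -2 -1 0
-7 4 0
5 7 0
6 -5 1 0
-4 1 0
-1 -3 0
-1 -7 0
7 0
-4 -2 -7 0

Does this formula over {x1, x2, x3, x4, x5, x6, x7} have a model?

No, unsatisfiable

Unit clause (x7) forces x7 = True.
Unit clause (x4) forces x4 = True.
Unit clause (x1) forces x1 = True.
That conflicts with the unit clause (¬x1).
No assignment satisfies every clause.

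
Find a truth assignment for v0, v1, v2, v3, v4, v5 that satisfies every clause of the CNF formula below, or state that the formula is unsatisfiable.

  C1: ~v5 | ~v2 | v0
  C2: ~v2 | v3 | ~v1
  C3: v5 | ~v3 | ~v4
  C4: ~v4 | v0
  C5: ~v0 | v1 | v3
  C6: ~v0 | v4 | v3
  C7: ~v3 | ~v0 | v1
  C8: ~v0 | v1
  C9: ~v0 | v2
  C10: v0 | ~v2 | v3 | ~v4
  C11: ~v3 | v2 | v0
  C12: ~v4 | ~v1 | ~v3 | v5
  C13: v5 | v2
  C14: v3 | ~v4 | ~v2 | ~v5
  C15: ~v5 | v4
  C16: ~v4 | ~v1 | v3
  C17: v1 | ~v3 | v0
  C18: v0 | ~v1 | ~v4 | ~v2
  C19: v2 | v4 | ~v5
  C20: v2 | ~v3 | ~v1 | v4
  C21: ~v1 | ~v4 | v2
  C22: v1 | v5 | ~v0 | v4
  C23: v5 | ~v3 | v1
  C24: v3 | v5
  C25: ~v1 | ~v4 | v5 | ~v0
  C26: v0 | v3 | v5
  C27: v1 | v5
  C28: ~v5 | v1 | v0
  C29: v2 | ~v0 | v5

v0: 0, v1: 1, v2: 1, v3: 1, v4: 0, v5: 0

Try v4 = 0.
From the singleton clause (~v5), v5 = 0.
From the singleton clause (v2), v2 = 1.
From the singleton clause (v3), v3 = 1.
From the singleton clause (v1), v1 = 1.
All clauses hold; v0 can take either value.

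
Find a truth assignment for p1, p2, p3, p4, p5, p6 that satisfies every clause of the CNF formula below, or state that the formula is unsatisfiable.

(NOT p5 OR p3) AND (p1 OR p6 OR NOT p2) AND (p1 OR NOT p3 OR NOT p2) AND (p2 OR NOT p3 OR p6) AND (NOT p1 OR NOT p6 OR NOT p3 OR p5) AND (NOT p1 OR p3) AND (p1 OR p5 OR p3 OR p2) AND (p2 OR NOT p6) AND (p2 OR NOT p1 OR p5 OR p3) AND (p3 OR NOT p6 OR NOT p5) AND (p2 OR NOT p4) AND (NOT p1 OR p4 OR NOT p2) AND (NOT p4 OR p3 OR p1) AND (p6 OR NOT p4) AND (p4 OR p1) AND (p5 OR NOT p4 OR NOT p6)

p1 ↦ true; p2 ↦ true; p3 ↦ true; p4 ↦ true; p5 ↦ true; p6 ↦ true

Try p5 = true.
Unit clause (p3) forces p3 = true.
Try p1 = true.
Try p2 = true.
Unit clause (p4) forces p4 = true.
Unit clause (p6) forces p6 = true.
All clauses are satisfied.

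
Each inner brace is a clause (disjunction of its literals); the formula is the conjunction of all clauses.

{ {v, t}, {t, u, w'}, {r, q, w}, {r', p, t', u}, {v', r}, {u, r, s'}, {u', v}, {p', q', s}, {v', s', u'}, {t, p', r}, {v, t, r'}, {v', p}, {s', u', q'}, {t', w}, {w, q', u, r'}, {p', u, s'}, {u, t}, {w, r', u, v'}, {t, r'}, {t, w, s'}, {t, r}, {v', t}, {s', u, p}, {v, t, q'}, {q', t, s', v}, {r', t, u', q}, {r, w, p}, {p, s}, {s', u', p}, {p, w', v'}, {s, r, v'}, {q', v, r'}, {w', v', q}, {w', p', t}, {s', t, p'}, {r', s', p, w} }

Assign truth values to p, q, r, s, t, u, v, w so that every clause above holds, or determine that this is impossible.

Branch on v: set v = 0.
From the singleton clause (t), t = 1.
From the singleton clause (u'), u = 0.
From the singleton clause (w), w = 1.
Branch on r: set r = 1.
From the singleton clause (p), p = 1.
From the singleton clause (s'), s = 0.
From the singleton clause (q'), q = 0.
This assignment satisfies each clause.

p: 1,  q: 0,  r: 1,  s: 0,  t: 1,  u: 0,  v: 0,  w: 1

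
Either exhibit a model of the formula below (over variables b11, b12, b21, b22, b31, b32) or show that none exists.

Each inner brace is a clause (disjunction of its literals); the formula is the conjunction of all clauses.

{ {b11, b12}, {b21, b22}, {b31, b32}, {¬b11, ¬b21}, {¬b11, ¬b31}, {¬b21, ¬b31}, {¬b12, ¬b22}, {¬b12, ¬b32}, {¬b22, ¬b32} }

Try b11 = True.
From the singleton clause (¬b21), b21 = False.
From the singleton clause (b22), b22 = True.
From the singleton clause (¬b31), b31 = False.
From the singleton clause (b32), b32 = True.
Now (¬b32) is unsatisfied and unit — conflict.
Backtrack on b11: now try b11 = False.
From the singleton clause (b12), b12 = True.
From the singleton clause (¬b22), b22 = False.
From the singleton clause (b21), b21 = True.
From the singleton clause (¬b31), b31 = False.
From the singleton clause (b32), b32 = True.
Now (¬b32) is unsatisfied and unit — conflict.
Both values of b11 lead to a conflict.

UNSATISFIABLE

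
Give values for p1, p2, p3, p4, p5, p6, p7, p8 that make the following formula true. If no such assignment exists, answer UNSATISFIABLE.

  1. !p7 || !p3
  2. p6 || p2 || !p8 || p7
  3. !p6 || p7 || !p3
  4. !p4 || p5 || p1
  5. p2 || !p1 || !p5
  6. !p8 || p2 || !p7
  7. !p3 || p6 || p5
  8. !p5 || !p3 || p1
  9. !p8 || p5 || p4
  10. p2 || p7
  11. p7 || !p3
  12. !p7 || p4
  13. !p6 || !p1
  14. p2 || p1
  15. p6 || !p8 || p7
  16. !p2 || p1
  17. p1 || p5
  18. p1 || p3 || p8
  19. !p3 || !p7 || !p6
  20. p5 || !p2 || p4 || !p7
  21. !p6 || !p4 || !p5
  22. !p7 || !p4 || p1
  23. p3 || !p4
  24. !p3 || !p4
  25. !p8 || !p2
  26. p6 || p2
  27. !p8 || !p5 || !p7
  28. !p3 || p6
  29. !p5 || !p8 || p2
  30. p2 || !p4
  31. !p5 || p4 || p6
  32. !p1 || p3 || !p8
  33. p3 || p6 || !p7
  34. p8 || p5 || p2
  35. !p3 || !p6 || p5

Case p7 = false:
The clause (p2) is unit, so p2 = true.
The clause (!p3) is unit, so p3 = false.
The clause (p1) is unit, so p1 = true.
The clause (!p6) is unit, so p6 = false.
The clause (!p8) is unit, so p8 = false.
The clause (!p4) is unit, so p4 = false.
The clause (!p5) is unit, so p5 = false.
This assignment satisfies each clause.

p1: true, p2: true, p3: false, p4: false, p5: false, p6: false, p7: false, p8: false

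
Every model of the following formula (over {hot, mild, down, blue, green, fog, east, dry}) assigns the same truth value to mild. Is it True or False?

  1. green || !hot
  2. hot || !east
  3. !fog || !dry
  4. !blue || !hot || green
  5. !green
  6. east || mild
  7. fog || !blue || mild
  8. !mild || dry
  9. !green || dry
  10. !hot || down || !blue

Suppose mild = false.
The clause (!green) is unit, so green = false.
The clause (!hot) is unit, so hot = false.
The clause (!east) is unit, so east = false.
But (east) is also a unit clause — contradiction.
So every satisfying assignment has mild = True.

True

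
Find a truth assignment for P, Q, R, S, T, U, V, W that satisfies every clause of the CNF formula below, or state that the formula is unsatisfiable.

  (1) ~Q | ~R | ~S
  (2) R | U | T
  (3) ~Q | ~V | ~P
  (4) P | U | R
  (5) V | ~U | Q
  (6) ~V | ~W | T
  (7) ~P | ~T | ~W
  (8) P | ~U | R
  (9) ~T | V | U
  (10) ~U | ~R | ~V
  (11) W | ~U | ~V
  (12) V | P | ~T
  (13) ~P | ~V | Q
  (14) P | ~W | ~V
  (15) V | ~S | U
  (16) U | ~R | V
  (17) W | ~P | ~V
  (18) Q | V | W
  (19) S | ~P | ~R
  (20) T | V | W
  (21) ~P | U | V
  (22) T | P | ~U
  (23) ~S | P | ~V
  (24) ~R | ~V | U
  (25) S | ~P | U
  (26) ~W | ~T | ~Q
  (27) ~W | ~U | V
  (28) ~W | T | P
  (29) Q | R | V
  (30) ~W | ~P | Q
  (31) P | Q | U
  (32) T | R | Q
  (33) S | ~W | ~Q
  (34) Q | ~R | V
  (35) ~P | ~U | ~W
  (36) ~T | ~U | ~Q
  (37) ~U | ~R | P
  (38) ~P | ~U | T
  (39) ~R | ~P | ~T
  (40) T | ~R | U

UNSATISFIABLE

Case Q = 0:
Case V = 1:
The clause (~P) is unit, so P = 0.
The clause (~W) is unit, so W = 0.
The clause (~U) is unit, so U = 0.
Now (U) is unsatisfied and unit — conflict.
Backtrack on V: now try V = 0.
The clause (~U) is unit, so U = 0.
The clause (~T) is unit, so T = 0.
The clause (R) is unit, so R = 1.
Now (~R) is unsatisfied and unit — conflict.
Both values of V lead to a conflict.
Backtrack on Q: now try Q = 1.
Case R = 0:
Case U = 1:
The clause (P) is unit, so P = 1.
The clause (~V) is unit, so V = 0.
The clause (~W) is unit, so W = 0.
The clause (T) is unit, so T = 1.
Now (~T) is unsatisfied and unit — conflict.
Backtrack on U: now try U = 0.
The clause (T) is unit, so T = 1.
The clause (P) is unit, so P = 1.
The clause (~V) is unit, so V = 0.
Now (V) is unsatisfied and unit — conflict.
Both values of U lead to a conflict.
Backtrack on R: now try R = 1.
The clause (~S) is unit, so S = 0.
The clause (~P) is unit, so P = 0.
The clause (~W) is unit, so W = 0.
The clause (~U) is unit, so U = 0.
The clause (V) is unit, so V = 1.
Now (~V) is unsatisfied and unit — conflict.
Both values of R lead to a conflict.
Both values of Q lead to a conflict.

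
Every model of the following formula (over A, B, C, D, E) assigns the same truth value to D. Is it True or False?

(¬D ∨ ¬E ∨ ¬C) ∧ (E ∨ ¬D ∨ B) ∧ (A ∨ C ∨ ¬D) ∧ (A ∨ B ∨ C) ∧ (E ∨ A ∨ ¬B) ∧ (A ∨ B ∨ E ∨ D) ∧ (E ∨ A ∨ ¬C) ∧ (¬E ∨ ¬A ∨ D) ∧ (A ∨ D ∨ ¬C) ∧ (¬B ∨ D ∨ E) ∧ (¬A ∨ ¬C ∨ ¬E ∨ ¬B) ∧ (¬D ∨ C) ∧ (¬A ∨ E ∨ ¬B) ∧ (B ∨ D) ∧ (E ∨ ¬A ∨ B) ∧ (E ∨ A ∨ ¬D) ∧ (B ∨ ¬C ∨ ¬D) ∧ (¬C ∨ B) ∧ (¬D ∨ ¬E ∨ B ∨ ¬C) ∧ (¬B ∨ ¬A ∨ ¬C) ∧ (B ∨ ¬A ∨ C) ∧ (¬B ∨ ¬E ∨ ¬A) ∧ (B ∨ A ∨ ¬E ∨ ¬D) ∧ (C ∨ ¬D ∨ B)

Suppose D = True.
The clause (C) is unit, so C = True.
The clause (¬E) is unit, so E = False.
The clause (B) is unit, so B = True.
The clause (A) is unit, so A = True.
Now (¬A) is unsatisfied and unit — conflict.
So every satisfying assignment has D = False.

False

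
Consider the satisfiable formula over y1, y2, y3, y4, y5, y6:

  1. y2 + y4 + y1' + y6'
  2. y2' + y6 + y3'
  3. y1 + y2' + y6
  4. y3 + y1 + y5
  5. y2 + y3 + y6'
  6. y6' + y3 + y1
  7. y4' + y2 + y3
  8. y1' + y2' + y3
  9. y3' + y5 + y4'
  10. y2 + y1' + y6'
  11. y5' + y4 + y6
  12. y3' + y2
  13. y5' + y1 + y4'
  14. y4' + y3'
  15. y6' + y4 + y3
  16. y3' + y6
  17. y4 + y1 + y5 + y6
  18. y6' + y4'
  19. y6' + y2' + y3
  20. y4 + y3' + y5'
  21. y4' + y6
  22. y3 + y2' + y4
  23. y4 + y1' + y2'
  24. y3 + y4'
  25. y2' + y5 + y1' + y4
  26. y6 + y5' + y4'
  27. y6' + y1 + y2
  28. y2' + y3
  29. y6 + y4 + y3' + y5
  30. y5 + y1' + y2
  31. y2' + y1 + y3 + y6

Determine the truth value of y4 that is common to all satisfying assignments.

Suppose y4 = 1.
From the singleton clause (y3'), y3 = 0.
That conflicts with the unit clause (y3).
So every satisfying assignment has y4 = False.

False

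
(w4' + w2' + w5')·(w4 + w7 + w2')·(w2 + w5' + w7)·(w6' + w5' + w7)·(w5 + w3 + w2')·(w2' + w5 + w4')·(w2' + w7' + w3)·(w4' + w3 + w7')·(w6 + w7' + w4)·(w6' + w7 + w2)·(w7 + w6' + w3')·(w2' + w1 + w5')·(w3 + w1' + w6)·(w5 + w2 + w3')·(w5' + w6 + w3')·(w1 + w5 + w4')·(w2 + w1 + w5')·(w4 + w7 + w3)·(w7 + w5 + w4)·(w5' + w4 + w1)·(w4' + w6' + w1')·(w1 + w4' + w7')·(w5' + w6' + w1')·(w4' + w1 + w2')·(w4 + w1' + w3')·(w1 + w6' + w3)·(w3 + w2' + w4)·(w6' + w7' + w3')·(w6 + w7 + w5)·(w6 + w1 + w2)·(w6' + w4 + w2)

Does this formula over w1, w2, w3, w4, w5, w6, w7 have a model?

No

Try w4 = 0.
Try w7 = 1.
(w6) alone gives w6 = 1.
(w3') alone gives w3 = 0.
(w2') alone gives w2 = 0.
But (w2) is also a unit clause — contradiction.
That branch fails; take w7 = 0 instead.
(w2') alone gives w2 = 0.
(w5') alone gives w5 = 0.
But (w5) is also a unit clause — contradiction.
Both values of w7 lead to a conflict.
That branch fails; take w4 = 1 instead.
Try w2 = 0.
Try w5 = 0.
(w3') alone gives w3 = 0.
(w7') alone gives w7 = 0.
(w6') alone gives w6 = 0.
But (w6) is also a unit clause — contradiction.
That branch fails; take w5 = 1 instead.
(w7) alone gives w7 = 1.
(w3) alone gives w3 = 1.
(w6) alone gives w6 = 1.
But (w6') is also a unit clause — contradiction.
Both values of w5 lead to a conflict.
That branch fails; take w2 = 1 instead.
(w5') alone gives w5 = 0.
But (w5) is also a unit clause — contradiction.
Both values of w2 lead to a conflict.
Both values of w4 lead to a conflict.
No assignment satisfies every clause.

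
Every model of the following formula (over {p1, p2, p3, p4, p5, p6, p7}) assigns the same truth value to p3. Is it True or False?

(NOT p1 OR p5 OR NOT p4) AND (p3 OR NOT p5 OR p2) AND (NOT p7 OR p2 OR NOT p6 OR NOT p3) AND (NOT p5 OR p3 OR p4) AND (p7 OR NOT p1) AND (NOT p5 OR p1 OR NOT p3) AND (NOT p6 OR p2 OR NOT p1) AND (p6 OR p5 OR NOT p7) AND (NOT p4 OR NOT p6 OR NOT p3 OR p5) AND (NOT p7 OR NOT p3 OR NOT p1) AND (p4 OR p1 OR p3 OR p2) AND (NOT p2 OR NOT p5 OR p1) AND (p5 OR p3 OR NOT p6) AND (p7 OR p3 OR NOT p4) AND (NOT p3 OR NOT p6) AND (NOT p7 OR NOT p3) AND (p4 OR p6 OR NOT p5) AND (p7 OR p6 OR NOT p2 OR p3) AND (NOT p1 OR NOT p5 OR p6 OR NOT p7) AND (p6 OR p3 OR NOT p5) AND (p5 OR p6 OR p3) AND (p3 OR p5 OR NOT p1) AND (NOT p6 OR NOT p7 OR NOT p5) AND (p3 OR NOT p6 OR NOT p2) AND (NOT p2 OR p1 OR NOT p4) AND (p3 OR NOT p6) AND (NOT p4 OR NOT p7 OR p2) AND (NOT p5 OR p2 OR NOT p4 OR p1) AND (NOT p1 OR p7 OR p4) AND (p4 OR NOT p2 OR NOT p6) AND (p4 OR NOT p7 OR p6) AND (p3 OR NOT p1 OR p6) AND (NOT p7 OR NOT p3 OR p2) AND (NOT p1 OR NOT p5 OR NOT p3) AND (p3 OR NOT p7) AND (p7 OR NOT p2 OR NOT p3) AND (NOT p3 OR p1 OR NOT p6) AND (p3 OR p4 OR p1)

Suppose p3 = false.
Unit clause (NOT p6) forces p6 = false.
Unit clause (NOT p5) forces p5 = false.
But (p5) is also a unit clause — contradiction.
So every satisfying assignment has p3 = True.

True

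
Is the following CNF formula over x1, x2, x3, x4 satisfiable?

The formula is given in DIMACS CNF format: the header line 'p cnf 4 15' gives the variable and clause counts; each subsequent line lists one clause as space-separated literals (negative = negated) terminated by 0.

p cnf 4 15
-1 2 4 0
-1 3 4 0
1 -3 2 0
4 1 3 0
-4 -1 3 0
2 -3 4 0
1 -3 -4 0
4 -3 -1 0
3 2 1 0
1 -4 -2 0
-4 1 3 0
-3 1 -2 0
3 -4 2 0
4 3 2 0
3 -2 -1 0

Yes

Suppose x1 = True.
Suppose x2 = True.
Unit clause (x3) forces x3 = True.
Unit clause (x4) forces x4 = True.
Every clause now holds.
A satisfying assignment: x1=True,  x2=True,  x3=True,  x4=True.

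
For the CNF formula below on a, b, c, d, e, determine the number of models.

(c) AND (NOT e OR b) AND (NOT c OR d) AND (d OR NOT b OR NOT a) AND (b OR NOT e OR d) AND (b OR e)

There are 2^5 = 32 truth assignments over (a, b, c, d, e).
Split on a. With a = true, the clauses containing a are satisfied and NOT a drops from the rest; 2 of the 2^4 = 16 assignments to the other variables satisfy what remains.
With a = false, by the same count on the reduced clause set, 2 assignments work.
(One model: a=F, b=T, c=T, d=T, e=F.)
Total: 2 + 2 = 4.

4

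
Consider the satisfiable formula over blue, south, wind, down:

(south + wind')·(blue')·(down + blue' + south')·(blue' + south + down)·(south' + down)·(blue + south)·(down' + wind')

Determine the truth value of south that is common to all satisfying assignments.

True

Suppose south = 0.
(wind') alone gives wind = 0.
(blue') alone gives blue = 0.
Now (blue) is unsatisfied and unit — conflict.
So every satisfying assignment has south = True.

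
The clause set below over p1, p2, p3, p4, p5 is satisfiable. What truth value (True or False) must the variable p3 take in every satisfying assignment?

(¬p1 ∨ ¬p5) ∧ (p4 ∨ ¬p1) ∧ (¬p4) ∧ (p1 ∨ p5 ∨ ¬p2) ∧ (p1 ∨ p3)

True

Suppose p3 = False.
The clause (¬p4) is unit, so p4 = False.
The clause (¬p1) is unit, so p1 = False.
Now (p1) is unsatisfied and unit — conflict.
So every satisfying assignment has p3 = True.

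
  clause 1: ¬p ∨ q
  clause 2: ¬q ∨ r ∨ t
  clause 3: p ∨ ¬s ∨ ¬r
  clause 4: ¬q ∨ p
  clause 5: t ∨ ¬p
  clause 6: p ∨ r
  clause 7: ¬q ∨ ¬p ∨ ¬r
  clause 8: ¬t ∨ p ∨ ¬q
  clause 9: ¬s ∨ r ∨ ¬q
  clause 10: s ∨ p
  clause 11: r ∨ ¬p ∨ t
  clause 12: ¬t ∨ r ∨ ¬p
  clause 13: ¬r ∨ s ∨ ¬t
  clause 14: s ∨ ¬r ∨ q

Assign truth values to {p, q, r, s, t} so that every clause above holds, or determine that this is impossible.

UNSATISFIABLE

Branch on p: set p = False.
Unit clause (¬q) forces q = False.
Unit clause (r) forces r = True.
Unit clause (¬s) forces s = False.
But (s) is also a unit clause — contradiction.
So p must be the other value — set p = True.
Unit clause (q) forces q = True.
Unit clause (t) forces t = True.
Unit clause (¬r) forces r = False.
But (r) is also a unit clause — contradiction.
Both values of p lead to a conflict.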